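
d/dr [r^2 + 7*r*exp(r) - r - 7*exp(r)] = 7*r*exp(r) + 2*r - 1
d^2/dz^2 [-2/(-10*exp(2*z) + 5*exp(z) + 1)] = 10*((1 - 8*exp(z))*(-10*exp(2*z) + 5*exp(z) + 1) - 10*(4*exp(z) - 1)^2*exp(z))*exp(z)/(-10*exp(2*z) + 5*exp(z) + 1)^3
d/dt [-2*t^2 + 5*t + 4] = 5 - 4*t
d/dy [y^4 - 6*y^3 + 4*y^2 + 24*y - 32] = 4*y^3 - 18*y^2 + 8*y + 24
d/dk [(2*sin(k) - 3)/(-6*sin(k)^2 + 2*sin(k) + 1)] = 4*(3*sin(k)^2 - 9*sin(k) + 2)*cos(k)/(6*sin(k)^2 - 2*sin(k) - 1)^2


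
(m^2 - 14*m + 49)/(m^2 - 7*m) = (m - 7)/m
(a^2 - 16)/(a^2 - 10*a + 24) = (a + 4)/(a - 6)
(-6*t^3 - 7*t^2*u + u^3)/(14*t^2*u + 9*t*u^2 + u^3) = (-3*t^2 - 2*t*u + u^2)/(u*(7*t + u))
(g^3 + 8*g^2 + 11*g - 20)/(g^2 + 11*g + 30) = (g^2 + 3*g - 4)/(g + 6)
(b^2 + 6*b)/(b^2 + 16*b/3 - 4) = 3*b/(3*b - 2)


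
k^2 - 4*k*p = k*(k - 4*p)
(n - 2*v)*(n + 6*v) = n^2 + 4*n*v - 12*v^2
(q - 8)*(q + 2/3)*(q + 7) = q^3 - q^2/3 - 170*q/3 - 112/3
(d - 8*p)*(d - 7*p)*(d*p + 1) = d^3*p - 15*d^2*p^2 + d^2 + 56*d*p^3 - 15*d*p + 56*p^2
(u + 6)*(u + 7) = u^2 + 13*u + 42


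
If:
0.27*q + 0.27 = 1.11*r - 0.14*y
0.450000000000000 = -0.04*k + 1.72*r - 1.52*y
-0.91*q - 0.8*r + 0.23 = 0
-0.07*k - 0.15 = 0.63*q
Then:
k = -2.38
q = 0.03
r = 0.26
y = 0.06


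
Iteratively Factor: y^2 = (y)*(y)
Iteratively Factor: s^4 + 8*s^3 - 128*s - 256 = (s + 4)*(s^3 + 4*s^2 - 16*s - 64) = (s - 4)*(s + 4)*(s^2 + 8*s + 16) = (s - 4)*(s + 4)^2*(s + 4)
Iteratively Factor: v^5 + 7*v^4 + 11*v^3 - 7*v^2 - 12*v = (v)*(v^4 + 7*v^3 + 11*v^2 - 7*v - 12) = v*(v + 4)*(v^3 + 3*v^2 - v - 3) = v*(v - 1)*(v + 4)*(v^2 + 4*v + 3) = v*(v - 1)*(v + 1)*(v + 4)*(v + 3)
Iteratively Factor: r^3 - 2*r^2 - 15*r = (r + 3)*(r^2 - 5*r) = (r - 5)*(r + 3)*(r)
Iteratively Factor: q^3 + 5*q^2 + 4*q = (q + 4)*(q^2 + q) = q*(q + 4)*(q + 1)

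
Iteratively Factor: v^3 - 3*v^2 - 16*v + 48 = (v - 4)*(v^2 + v - 12) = (v - 4)*(v - 3)*(v + 4)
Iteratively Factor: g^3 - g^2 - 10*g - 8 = (g - 4)*(g^2 + 3*g + 2) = (g - 4)*(g + 2)*(g + 1)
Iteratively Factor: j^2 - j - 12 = (j - 4)*(j + 3)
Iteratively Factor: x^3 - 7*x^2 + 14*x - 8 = (x - 2)*(x^2 - 5*x + 4) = (x - 4)*(x - 2)*(x - 1)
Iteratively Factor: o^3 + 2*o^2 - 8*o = (o + 4)*(o^2 - 2*o) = o*(o + 4)*(o - 2)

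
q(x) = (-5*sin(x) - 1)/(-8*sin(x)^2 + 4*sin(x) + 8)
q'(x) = (16*sin(x)*cos(x) - 4*cos(x))*(-5*sin(x) - 1)/(-8*sin(x)^2 + 4*sin(x) + 8)^2 - 5*cos(x)/(-8*sin(x)^2 + 4*sin(x) + 8) = (-4*sin(x) + 5*cos(2*x) - 14)*cos(x)/(4*(sin(x) + cos(2*x) + 1)^2)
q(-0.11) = -0.06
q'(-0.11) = -0.62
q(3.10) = -0.15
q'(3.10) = 0.55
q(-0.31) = 0.09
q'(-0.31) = -0.91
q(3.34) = -0.00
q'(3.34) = 0.71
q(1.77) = -1.39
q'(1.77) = 0.99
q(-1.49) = -1.01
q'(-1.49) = -0.31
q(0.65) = -0.54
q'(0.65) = -0.86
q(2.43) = -0.59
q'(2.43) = 0.93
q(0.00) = -0.12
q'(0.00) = -0.56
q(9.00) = -0.37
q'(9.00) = 0.65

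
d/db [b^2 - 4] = 2*b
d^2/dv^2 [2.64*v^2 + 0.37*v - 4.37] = 5.28000000000000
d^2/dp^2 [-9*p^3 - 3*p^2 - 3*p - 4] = -54*p - 6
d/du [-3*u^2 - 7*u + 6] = -6*u - 7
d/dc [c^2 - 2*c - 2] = 2*c - 2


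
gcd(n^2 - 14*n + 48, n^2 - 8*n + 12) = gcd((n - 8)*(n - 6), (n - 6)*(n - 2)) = n - 6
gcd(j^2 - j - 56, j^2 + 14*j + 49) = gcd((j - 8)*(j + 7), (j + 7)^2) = j + 7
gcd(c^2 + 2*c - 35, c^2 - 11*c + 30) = c - 5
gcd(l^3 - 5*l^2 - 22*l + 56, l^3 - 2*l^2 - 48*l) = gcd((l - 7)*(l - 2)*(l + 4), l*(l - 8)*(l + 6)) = 1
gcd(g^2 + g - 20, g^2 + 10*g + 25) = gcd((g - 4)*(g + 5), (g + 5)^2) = g + 5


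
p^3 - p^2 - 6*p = p*(p - 3)*(p + 2)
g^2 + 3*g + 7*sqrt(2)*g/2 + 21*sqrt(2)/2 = (g + 3)*(g + 7*sqrt(2)/2)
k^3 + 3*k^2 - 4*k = k*(k - 1)*(k + 4)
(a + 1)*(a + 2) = a^2 + 3*a + 2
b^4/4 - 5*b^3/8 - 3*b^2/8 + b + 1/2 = (b/4 + 1/4)*(b - 2)^2*(b + 1/2)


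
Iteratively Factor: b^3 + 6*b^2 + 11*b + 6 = (b + 2)*(b^2 + 4*b + 3) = (b + 2)*(b + 3)*(b + 1)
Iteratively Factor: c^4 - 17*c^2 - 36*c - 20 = (c + 2)*(c^3 - 2*c^2 - 13*c - 10) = (c - 5)*(c + 2)*(c^2 + 3*c + 2) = (c - 5)*(c + 2)^2*(c + 1)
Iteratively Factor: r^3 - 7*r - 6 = (r - 3)*(r^2 + 3*r + 2) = (r - 3)*(r + 2)*(r + 1)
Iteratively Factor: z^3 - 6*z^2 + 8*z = (z - 2)*(z^2 - 4*z) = z*(z - 2)*(z - 4)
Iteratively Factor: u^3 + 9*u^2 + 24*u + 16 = (u + 4)*(u^2 + 5*u + 4) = (u + 4)^2*(u + 1)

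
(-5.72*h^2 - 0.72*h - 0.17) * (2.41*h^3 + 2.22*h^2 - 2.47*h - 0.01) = -13.7852*h^5 - 14.4336*h^4 + 12.1203*h^3 + 1.4582*h^2 + 0.4271*h + 0.0017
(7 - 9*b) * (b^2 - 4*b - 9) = -9*b^3 + 43*b^2 + 53*b - 63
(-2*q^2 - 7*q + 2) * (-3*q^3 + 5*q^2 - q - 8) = 6*q^5 + 11*q^4 - 39*q^3 + 33*q^2 + 54*q - 16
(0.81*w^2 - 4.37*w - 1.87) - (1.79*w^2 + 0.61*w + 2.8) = -0.98*w^2 - 4.98*w - 4.67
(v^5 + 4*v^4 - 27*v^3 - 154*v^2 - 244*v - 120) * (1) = v^5 + 4*v^4 - 27*v^3 - 154*v^2 - 244*v - 120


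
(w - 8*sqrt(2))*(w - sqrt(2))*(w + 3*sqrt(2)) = w^3 - 6*sqrt(2)*w^2 - 38*w + 48*sqrt(2)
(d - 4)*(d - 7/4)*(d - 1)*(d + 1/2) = d^4 - 25*d^3/4 + 75*d^2/8 - 5*d/8 - 7/2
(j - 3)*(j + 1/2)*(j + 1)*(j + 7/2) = j^4 + 2*j^3 - 37*j^2/4 - 31*j/2 - 21/4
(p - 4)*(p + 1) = p^2 - 3*p - 4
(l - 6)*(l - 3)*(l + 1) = l^3 - 8*l^2 + 9*l + 18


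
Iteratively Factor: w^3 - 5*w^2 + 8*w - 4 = (w - 2)*(w^2 - 3*w + 2) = (w - 2)*(w - 1)*(w - 2)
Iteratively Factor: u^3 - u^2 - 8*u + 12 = (u - 2)*(u^2 + u - 6) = (u - 2)*(u + 3)*(u - 2)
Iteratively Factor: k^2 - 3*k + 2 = (k - 2)*(k - 1)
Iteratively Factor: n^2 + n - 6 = (n - 2)*(n + 3)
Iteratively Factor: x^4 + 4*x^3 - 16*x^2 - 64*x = (x - 4)*(x^3 + 8*x^2 + 16*x) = x*(x - 4)*(x^2 + 8*x + 16) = x*(x - 4)*(x + 4)*(x + 4)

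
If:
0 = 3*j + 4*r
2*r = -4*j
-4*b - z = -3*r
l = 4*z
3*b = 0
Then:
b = 0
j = 0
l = 0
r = 0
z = 0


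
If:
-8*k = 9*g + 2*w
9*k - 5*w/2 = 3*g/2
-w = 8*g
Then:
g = 0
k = 0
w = 0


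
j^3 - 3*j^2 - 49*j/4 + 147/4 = (j - 7/2)*(j - 3)*(j + 7/2)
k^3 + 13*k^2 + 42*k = k*(k + 6)*(k + 7)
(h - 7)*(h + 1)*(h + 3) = h^3 - 3*h^2 - 25*h - 21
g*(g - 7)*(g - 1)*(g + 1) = g^4 - 7*g^3 - g^2 + 7*g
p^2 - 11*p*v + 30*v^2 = (p - 6*v)*(p - 5*v)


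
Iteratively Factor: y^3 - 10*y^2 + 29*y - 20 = (y - 5)*(y^2 - 5*y + 4) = (y - 5)*(y - 1)*(y - 4)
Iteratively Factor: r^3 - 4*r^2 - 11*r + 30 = (r - 2)*(r^2 - 2*r - 15) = (r - 2)*(r + 3)*(r - 5)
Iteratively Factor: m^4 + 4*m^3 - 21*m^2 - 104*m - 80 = (m - 5)*(m^3 + 9*m^2 + 24*m + 16) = (m - 5)*(m + 4)*(m^2 + 5*m + 4) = (m - 5)*(m + 1)*(m + 4)*(m + 4)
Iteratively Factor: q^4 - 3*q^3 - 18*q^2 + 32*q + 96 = (q + 3)*(q^3 - 6*q^2 + 32) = (q - 4)*(q + 3)*(q^2 - 2*q - 8) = (q - 4)^2*(q + 3)*(q + 2)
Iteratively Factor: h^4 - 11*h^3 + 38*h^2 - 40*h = (h - 2)*(h^3 - 9*h^2 + 20*h) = (h - 5)*(h - 2)*(h^2 - 4*h) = h*(h - 5)*(h - 2)*(h - 4)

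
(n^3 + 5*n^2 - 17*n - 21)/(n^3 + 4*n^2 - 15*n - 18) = (n + 7)/(n + 6)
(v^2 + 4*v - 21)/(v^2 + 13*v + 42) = (v - 3)/(v + 6)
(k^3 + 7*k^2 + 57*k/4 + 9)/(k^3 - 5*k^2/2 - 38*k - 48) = (k + 3/2)/(k - 8)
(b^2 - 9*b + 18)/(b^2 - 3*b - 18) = (b - 3)/(b + 3)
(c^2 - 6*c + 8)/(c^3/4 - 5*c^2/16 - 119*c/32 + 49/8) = 32*(c^2 - 6*c + 8)/(8*c^3 - 10*c^2 - 119*c + 196)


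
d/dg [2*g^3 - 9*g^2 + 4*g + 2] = 6*g^2 - 18*g + 4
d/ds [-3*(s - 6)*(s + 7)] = -6*s - 3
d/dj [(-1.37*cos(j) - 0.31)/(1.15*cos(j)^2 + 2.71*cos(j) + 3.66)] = (-1.5755*cos(j)^2 - 0.713*cos(j) + 4.1741)*sin(j)/(1.3225*cos(j)^4 + 6.233*cos(j)^3 + 15.7621*cos(j)^2 + 19.8372*cos(j) + 13.3956)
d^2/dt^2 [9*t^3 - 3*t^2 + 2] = 54*t - 6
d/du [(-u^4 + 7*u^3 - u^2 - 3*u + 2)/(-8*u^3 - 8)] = (u^6 - u^4 - 2*u^3 - 15*u^2 + 2*u + 3)/(8*(u^6 + 2*u^3 + 1))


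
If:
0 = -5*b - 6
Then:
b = -6/5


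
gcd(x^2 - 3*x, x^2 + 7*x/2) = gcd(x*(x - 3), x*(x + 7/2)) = x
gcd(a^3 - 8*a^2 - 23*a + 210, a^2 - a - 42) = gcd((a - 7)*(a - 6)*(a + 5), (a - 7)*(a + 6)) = a - 7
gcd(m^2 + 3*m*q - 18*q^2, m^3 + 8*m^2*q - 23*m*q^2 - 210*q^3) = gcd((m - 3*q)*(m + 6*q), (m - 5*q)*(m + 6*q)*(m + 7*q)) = m + 6*q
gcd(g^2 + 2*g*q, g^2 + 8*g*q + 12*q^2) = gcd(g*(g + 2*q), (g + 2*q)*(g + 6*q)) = g + 2*q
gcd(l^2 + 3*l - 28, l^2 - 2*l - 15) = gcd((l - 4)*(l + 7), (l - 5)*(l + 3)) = 1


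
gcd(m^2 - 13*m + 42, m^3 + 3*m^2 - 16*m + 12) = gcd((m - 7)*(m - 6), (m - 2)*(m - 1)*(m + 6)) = 1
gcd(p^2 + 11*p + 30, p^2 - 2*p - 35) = p + 5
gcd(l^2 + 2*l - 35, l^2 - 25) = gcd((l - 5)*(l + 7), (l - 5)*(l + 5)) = l - 5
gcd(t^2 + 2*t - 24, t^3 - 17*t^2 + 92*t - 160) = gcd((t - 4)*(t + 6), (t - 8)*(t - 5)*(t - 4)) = t - 4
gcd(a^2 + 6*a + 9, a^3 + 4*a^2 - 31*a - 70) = 1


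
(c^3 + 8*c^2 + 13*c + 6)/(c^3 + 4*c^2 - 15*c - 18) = (c + 1)/(c - 3)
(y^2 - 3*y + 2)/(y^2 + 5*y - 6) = (y - 2)/(y + 6)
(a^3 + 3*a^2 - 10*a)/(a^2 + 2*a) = (a^2 + 3*a - 10)/(a + 2)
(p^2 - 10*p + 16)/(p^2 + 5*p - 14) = (p - 8)/(p + 7)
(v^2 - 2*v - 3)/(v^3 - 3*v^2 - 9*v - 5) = (v - 3)/(v^2 - 4*v - 5)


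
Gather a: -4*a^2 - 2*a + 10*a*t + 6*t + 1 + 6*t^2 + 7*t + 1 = -4*a^2 + a*(10*t - 2) + 6*t^2 + 13*t + 2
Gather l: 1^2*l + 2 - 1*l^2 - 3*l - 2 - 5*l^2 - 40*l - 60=-6*l^2 - 42*l - 60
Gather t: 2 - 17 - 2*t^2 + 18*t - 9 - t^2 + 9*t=-3*t^2 + 27*t - 24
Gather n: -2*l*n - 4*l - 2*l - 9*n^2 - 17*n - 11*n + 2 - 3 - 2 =-6*l - 9*n^2 + n*(-2*l - 28) - 3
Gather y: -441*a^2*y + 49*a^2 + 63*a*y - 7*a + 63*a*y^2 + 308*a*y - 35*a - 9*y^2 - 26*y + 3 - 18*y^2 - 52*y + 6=49*a^2 - 42*a + y^2*(63*a - 27) + y*(-441*a^2 + 371*a - 78) + 9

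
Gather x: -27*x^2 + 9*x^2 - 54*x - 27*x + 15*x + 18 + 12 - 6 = -18*x^2 - 66*x + 24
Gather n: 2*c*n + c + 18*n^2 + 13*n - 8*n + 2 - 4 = c + 18*n^2 + n*(2*c + 5) - 2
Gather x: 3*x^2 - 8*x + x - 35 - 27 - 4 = 3*x^2 - 7*x - 66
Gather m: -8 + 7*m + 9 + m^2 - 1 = m^2 + 7*m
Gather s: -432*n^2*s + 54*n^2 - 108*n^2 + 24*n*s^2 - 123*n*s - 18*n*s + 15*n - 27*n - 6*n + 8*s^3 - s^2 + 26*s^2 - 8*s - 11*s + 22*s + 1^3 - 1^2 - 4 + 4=-54*n^2 - 18*n + 8*s^3 + s^2*(24*n + 25) + s*(-432*n^2 - 141*n + 3)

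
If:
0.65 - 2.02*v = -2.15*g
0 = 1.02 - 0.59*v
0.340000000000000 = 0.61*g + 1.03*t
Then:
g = 1.32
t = -0.45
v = 1.73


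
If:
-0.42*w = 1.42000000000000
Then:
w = -3.38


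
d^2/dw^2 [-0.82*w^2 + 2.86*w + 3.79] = -1.64000000000000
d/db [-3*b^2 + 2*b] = 2 - 6*b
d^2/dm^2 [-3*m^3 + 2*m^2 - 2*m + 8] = 4 - 18*m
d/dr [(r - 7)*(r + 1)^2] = (r + 1)*(3*r - 13)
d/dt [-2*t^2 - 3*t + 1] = -4*t - 3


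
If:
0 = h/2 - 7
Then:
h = 14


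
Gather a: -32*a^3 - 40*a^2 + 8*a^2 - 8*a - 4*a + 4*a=-32*a^3 - 32*a^2 - 8*a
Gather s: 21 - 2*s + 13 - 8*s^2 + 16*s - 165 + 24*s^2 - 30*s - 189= 16*s^2 - 16*s - 320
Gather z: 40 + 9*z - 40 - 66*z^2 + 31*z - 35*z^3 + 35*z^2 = -35*z^3 - 31*z^2 + 40*z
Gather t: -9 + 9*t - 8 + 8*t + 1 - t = 16*t - 16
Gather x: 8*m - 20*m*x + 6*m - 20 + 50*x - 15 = 14*m + x*(50 - 20*m) - 35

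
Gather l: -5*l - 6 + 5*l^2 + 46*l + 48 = 5*l^2 + 41*l + 42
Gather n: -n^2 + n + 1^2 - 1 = -n^2 + n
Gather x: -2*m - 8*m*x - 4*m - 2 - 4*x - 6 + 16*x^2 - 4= -6*m + 16*x^2 + x*(-8*m - 4) - 12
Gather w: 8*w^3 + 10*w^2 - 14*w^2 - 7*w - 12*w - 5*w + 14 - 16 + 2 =8*w^3 - 4*w^2 - 24*w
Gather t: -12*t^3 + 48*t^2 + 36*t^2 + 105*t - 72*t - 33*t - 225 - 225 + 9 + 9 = -12*t^3 + 84*t^2 - 432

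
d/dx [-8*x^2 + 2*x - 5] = 2 - 16*x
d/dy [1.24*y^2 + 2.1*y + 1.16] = 2.48*y + 2.1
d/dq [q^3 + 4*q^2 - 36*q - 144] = 3*q^2 + 8*q - 36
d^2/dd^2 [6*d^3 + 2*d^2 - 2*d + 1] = 36*d + 4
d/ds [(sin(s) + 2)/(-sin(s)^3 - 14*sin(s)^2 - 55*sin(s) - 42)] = 2*(sin(s)^3 + 10*sin(s)^2 + 28*sin(s) + 34)*cos(s)/(sin(s)^3 + 14*sin(s)^2 + 55*sin(s) + 42)^2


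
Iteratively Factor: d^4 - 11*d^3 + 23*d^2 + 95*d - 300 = (d + 3)*(d^3 - 14*d^2 + 65*d - 100) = (d - 5)*(d + 3)*(d^2 - 9*d + 20) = (d - 5)^2*(d + 3)*(d - 4)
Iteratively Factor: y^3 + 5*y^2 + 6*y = (y)*(y^2 + 5*y + 6) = y*(y + 3)*(y + 2)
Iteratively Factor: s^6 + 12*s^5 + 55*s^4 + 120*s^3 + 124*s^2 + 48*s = (s + 1)*(s^5 + 11*s^4 + 44*s^3 + 76*s^2 + 48*s) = (s + 1)*(s + 2)*(s^4 + 9*s^3 + 26*s^2 + 24*s) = (s + 1)*(s + 2)*(s + 4)*(s^3 + 5*s^2 + 6*s) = (s + 1)*(s + 2)^2*(s + 4)*(s^2 + 3*s) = s*(s + 1)*(s + 2)^2*(s + 4)*(s + 3)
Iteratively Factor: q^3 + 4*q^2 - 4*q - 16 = (q - 2)*(q^2 + 6*q + 8) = (q - 2)*(q + 2)*(q + 4)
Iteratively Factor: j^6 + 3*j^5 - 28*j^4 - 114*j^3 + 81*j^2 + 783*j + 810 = (j + 3)*(j^5 - 28*j^3 - 30*j^2 + 171*j + 270) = (j + 3)^2*(j^4 - 3*j^3 - 19*j^2 + 27*j + 90) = (j + 2)*(j + 3)^2*(j^3 - 5*j^2 - 9*j + 45) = (j + 2)*(j + 3)^3*(j^2 - 8*j + 15) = (j - 5)*(j + 2)*(j + 3)^3*(j - 3)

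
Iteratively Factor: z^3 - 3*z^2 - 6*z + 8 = (z + 2)*(z^2 - 5*z + 4) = (z - 4)*(z + 2)*(z - 1)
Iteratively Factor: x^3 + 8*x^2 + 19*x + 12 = (x + 1)*(x^2 + 7*x + 12) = (x + 1)*(x + 3)*(x + 4)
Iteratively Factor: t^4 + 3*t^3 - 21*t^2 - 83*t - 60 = (t + 1)*(t^3 + 2*t^2 - 23*t - 60) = (t + 1)*(t + 4)*(t^2 - 2*t - 15) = (t + 1)*(t + 3)*(t + 4)*(t - 5)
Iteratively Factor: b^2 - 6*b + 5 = (b - 5)*(b - 1)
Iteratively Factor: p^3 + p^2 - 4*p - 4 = (p + 1)*(p^2 - 4) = (p - 2)*(p + 1)*(p + 2)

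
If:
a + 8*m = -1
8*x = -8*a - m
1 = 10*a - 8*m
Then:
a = 0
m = -1/8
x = 1/64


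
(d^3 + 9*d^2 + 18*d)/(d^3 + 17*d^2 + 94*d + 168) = d*(d + 3)/(d^2 + 11*d + 28)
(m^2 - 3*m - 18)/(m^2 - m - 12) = (m - 6)/(m - 4)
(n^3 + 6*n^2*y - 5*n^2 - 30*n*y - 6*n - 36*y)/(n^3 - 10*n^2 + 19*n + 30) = (n + 6*y)/(n - 5)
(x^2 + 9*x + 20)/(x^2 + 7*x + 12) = (x + 5)/(x + 3)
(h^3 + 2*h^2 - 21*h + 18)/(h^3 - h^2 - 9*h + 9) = (h + 6)/(h + 3)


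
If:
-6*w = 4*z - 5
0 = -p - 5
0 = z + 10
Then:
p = -5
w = 15/2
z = -10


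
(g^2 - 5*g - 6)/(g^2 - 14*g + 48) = (g + 1)/(g - 8)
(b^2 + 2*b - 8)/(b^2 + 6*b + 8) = (b - 2)/(b + 2)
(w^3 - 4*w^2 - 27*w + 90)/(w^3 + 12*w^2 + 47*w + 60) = (w^2 - 9*w + 18)/(w^2 + 7*w + 12)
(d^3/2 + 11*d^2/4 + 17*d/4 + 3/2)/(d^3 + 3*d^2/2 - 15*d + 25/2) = (2*d^3 + 11*d^2 + 17*d + 6)/(2*(2*d^3 + 3*d^2 - 30*d + 25))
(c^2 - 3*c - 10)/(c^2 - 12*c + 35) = (c + 2)/(c - 7)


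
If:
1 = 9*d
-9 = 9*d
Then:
No Solution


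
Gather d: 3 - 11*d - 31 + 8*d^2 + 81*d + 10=8*d^2 + 70*d - 18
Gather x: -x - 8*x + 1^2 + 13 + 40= 54 - 9*x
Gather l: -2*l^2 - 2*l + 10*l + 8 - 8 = -2*l^2 + 8*l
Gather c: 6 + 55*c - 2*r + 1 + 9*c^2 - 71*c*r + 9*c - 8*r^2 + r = 9*c^2 + c*(64 - 71*r) - 8*r^2 - r + 7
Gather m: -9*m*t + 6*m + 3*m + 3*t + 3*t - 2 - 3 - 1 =m*(9 - 9*t) + 6*t - 6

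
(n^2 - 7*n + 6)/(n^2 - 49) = (n^2 - 7*n + 6)/(n^2 - 49)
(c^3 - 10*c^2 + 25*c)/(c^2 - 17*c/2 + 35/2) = 2*c*(c - 5)/(2*c - 7)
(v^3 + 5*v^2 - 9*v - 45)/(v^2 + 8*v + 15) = v - 3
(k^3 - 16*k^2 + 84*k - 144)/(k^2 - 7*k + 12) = (k^2 - 12*k + 36)/(k - 3)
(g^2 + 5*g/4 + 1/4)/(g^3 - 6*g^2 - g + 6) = (g + 1/4)/(g^2 - 7*g + 6)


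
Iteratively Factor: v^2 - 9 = (v - 3)*(v + 3)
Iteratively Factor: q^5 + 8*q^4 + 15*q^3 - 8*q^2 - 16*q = (q)*(q^4 + 8*q^3 + 15*q^2 - 8*q - 16) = q*(q - 1)*(q^3 + 9*q^2 + 24*q + 16) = q*(q - 1)*(q + 4)*(q^2 + 5*q + 4) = q*(q - 1)*(q + 4)^2*(q + 1)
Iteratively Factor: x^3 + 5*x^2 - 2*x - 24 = (x + 4)*(x^2 + x - 6) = (x + 3)*(x + 4)*(x - 2)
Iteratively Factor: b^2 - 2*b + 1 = (b - 1)*(b - 1)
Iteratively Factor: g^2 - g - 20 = (g - 5)*(g + 4)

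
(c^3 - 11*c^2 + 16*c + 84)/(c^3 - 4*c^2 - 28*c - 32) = (c^2 - 13*c + 42)/(c^2 - 6*c - 16)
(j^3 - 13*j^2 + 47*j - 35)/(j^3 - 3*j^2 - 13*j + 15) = (j - 7)/(j + 3)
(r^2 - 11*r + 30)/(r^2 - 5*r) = (r - 6)/r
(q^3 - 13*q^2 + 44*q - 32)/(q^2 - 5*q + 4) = q - 8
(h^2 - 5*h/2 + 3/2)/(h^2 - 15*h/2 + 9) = (h - 1)/(h - 6)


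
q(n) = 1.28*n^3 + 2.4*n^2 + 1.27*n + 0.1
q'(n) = 3.84*n^2 + 4.8*n + 1.27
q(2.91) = 55.66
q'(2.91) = 47.76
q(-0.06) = 0.03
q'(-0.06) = 1.00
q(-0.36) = -0.11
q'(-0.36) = 0.04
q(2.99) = 59.57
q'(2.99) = 49.95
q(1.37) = 9.64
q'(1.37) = 15.05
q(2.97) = 58.58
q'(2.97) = 49.40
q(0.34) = 0.86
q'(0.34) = 3.35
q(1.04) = 5.46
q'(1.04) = 10.42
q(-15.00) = -3798.95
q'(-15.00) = 793.27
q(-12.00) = -1881.38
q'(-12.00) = 496.63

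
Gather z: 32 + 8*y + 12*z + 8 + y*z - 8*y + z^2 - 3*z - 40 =z^2 + z*(y + 9)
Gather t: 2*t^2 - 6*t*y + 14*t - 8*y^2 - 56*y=2*t^2 + t*(14 - 6*y) - 8*y^2 - 56*y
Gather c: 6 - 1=5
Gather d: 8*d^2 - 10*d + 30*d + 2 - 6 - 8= 8*d^2 + 20*d - 12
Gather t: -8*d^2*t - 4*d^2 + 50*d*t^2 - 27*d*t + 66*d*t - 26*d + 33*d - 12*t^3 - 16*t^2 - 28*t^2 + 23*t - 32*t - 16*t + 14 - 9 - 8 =-4*d^2 + 7*d - 12*t^3 + t^2*(50*d - 44) + t*(-8*d^2 + 39*d - 25) - 3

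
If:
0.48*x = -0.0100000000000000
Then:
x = -0.02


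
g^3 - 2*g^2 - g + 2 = (g - 2)*(g - 1)*(g + 1)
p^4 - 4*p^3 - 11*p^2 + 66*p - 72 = (p - 3)^2*(p - 2)*(p + 4)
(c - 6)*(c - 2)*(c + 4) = c^3 - 4*c^2 - 20*c + 48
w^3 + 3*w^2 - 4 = (w - 1)*(w + 2)^2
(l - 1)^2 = l^2 - 2*l + 1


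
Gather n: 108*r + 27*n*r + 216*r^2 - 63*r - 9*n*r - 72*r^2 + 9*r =18*n*r + 144*r^2 + 54*r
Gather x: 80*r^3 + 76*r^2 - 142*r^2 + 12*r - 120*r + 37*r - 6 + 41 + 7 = 80*r^3 - 66*r^2 - 71*r + 42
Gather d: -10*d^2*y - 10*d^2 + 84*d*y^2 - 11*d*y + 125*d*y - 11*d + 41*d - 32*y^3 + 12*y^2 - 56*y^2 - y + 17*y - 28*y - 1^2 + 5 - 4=d^2*(-10*y - 10) + d*(84*y^2 + 114*y + 30) - 32*y^3 - 44*y^2 - 12*y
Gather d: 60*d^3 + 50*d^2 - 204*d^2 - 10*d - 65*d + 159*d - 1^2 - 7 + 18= 60*d^3 - 154*d^2 + 84*d + 10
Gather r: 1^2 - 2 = -1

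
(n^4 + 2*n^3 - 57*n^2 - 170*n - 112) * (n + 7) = n^5 + 9*n^4 - 43*n^3 - 569*n^2 - 1302*n - 784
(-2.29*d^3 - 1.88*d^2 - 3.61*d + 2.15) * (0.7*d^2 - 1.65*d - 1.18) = -1.603*d^5 + 2.4625*d^4 + 3.2772*d^3 + 9.6799*d^2 + 0.712299999999999*d - 2.537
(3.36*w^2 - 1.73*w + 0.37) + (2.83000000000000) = 3.36*w^2 - 1.73*w + 3.2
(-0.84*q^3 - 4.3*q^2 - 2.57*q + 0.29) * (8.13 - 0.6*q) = 0.504*q^4 - 4.2492*q^3 - 33.417*q^2 - 21.0681*q + 2.3577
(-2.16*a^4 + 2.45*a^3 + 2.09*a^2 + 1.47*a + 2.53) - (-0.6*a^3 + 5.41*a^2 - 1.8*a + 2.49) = -2.16*a^4 + 3.05*a^3 - 3.32*a^2 + 3.27*a + 0.0399999999999996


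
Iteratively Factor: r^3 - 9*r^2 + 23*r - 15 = (r - 5)*(r^2 - 4*r + 3) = (r - 5)*(r - 1)*(r - 3)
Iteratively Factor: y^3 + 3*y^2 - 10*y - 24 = (y - 3)*(y^2 + 6*y + 8) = (y - 3)*(y + 4)*(y + 2)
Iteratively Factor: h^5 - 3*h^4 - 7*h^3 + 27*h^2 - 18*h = (h - 3)*(h^4 - 7*h^2 + 6*h) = (h - 3)*(h - 2)*(h^3 + 2*h^2 - 3*h) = (h - 3)*(h - 2)*(h + 3)*(h^2 - h) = h*(h - 3)*(h - 2)*(h + 3)*(h - 1)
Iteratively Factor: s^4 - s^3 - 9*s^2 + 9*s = (s - 1)*(s^3 - 9*s) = (s - 1)*(s + 3)*(s^2 - 3*s) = (s - 3)*(s - 1)*(s + 3)*(s)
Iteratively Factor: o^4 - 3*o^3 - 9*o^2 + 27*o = (o - 3)*(o^3 - 9*o) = o*(o - 3)*(o^2 - 9) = o*(o - 3)^2*(o + 3)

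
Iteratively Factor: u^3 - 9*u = (u)*(u^2 - 9) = u*(u + 3)*(u - 3)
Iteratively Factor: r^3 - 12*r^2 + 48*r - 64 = (r - 4)*(r^2 - 8*r + 16) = (r - 4)^2*(r - 4)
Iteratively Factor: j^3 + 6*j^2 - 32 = (j + 4)*(j^2 + 2*j - 8) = (j + 4)^2*(j - 2)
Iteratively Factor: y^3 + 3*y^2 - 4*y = (y - 1)*(y^2 + 4*y) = y*(y - 1)*(y + 4)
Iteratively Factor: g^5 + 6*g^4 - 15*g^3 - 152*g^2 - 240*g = (g)*(g^4 + 6*g^3 - 15*g^2 - 152*g - 240) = g*(g + 3)*(g^3 + 3*g^2 - 24*g - 80) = g*(g + 3)*(g + 4)*(g^2 - g - 20) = g*(g - 5)*(g + 3)*(g + 4)*(g + 4)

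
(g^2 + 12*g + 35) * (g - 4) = g^3 + 8*g^2 - 13*g - 140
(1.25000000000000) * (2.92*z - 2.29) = 3.65*z - 2.8625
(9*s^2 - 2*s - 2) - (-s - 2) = 9*s^2 - s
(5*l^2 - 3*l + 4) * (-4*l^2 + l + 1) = -20*l^4 + 17*l^3 - 14*l^2 + l + 4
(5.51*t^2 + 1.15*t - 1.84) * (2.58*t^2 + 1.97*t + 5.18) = 14.2158*t^4 + 13.8217*t^3 + 26.0601*t^2 + 2.3322*t - 9.5312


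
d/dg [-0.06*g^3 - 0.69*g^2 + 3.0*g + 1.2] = -0.18*g^2 - 1.38*g + 3.0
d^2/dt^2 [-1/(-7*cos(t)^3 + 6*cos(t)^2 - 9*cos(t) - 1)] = 3*((19*cos(t) - 16*cos(2*t) + 21*cos(3*t))*(7*cos(t)^3 - 6*cos(t)^2 + 9*cos(t) + 1)/4 + 6*(7*cos(t)^2 - 4*cos(t) + 3)^2*sin(t)^2)/(7*cos(t)^3 - 6*cos(t)^2 + 9*cos(t) + 1)^3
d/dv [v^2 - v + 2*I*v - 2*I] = 2*v - 1 + 2*I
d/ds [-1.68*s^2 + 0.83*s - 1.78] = 0.83 - 3.36*s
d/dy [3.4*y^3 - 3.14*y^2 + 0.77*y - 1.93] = 10.2*y^2 - 6.28*y + 0.77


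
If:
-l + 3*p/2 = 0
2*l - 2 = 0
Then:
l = 1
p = 2/3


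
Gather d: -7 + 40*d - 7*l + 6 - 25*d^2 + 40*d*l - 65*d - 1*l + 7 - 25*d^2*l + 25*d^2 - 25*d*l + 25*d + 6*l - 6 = -25*d^2*l + 15*d*l - 2*l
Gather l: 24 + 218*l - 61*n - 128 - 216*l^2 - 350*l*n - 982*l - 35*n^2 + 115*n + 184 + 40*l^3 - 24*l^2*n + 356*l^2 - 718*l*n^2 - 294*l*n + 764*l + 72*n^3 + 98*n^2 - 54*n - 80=40*l^3 + l^2*(140 - 24*n) + l*(-718*n^2 - 644*n) + 72*n^3 + 63*n^2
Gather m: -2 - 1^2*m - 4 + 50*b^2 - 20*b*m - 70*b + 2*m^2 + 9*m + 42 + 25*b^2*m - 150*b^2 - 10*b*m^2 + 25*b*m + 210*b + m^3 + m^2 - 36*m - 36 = -100*b^2 + 140*b + m^3 + m^2*(3 - 10*b) + m*(25*b^2 + 5*b - 28)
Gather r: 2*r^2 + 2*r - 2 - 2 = 2*r^2 + 2*r - 4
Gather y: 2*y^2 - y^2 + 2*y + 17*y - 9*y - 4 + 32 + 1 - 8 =y^2 + 10*y + 21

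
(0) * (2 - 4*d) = 0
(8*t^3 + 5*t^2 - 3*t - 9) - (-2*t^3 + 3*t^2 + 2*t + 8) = 10*t^3 + 2*t^2 - 5*t - 17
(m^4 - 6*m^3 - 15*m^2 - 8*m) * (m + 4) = m^5 - 2*m^4 - 39*m^3 - 68*m^2 - 32*m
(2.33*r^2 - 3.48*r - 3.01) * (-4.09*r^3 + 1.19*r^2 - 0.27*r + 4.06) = -9.5297*r^5 + 17.0059*r^4 + 7.5406*r^3 + 6.8175*r^2 - 13.3161*r - 12.2206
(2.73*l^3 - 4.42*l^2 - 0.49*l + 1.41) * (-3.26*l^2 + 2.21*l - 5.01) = -8.8998*l^5 + 20.4425*l^4 - 21.8481*l^3 + 16.4647*l^2 + 5.571*l - 7.0641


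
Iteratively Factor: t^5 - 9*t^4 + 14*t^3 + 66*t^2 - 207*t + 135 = (t - 3)*(t^4 - 6*t^3 - 4*t^2 + 54*t - 45) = (t - 3)*(t - 1)*(t^3 - 5*t^2 - 9*t + 45) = (t - 3)*(t - 1)*(t + 3)*(t^2 - 8*t + 15) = (t - 5)*(t - 3)*(t - 1)*(t + 3)*(t - 3)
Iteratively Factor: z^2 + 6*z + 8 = (z + 4)*(z + 2)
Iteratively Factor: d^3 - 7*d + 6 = (d - 2)*(d^2 + 2*d - 3) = (d - 2)*(d - 1)*(d + 3)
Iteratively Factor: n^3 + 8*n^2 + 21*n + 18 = (n + 3)*(n^2 + 5*n + 6) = (n + 2)*(n + 3)*(n + 3)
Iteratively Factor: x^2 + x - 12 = (x - 3)*(x + 4)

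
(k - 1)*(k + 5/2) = k^2 + 3*k/2 - 5/2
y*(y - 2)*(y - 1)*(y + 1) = y^4 - 2*y^3 - y^2 + 2*y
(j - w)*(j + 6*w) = j^2 + 5*j*w - 6*w^2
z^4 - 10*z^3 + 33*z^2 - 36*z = z*(z - 4)*(z - 3)^2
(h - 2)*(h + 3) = h^2 + h - 6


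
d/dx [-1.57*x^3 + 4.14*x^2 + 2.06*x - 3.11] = -4.71*x^2 + 8.28*x + 2.06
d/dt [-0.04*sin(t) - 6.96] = -0.04*cos(t)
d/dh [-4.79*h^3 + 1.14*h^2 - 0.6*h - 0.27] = -14.37*h^2 + 2.28*h - 0.6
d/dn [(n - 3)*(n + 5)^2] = (n + 5)*(3*n - 1)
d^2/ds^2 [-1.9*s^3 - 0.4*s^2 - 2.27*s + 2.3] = -11.4*s - 0.8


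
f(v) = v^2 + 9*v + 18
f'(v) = 2*v + 9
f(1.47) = 33.39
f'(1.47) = 11.94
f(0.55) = 23.25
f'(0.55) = 10.10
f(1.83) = 37.82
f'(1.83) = 12.66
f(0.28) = 20.60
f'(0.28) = 9.56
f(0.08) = 18.73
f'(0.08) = 9.16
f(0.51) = 22.85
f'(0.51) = 10.02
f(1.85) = 38.07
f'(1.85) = 12.70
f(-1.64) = 5.93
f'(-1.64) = 5.72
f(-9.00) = 18.00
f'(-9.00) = -9.00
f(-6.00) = 0.00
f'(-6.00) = -3.00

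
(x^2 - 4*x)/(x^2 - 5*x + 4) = x/(x - 1)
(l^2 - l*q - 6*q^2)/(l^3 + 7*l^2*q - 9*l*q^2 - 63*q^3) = (l + 2*q)/(l^2 + 10*l*q + 21*q^2)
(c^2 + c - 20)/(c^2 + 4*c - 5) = (c - 4)/(c - 1)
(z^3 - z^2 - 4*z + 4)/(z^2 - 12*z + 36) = (z^3 - z^2 - 4*z + 4)/(z^2 - 12*z + 36)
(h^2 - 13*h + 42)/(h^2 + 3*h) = (h^2 - 13*h + 42)/(h*(h + 3))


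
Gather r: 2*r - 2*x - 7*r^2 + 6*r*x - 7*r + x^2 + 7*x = -7*r^2 + r*(6*x - 5) + x^2 + 5*x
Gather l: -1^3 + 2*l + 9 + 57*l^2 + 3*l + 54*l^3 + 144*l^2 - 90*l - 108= 54*l^3 + 201*l^2 - 85*l - 100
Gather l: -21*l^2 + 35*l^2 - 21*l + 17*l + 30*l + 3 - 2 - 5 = 14*l^2 + 26*l - 4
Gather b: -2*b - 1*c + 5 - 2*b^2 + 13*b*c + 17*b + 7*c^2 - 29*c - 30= -2*b^2 + b*(13*c + 15) + 7*c^2 - 30*c - 25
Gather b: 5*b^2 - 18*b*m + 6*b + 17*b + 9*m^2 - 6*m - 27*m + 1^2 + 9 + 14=5*b^2 + b*(23 - 18*m) + 9*m^2 - 33*m + 24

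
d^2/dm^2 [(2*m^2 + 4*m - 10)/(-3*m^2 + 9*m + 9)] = 4*(-5*m^3 + 6*m^2 - 63*m + 69)/(3*(m^6 - 9*m^5 + 18*m^4 + 27*m^3 - 54*m^2 - 81*m - 27))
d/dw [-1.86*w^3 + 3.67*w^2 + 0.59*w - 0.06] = -5.58*w^2 + 7.34*w + 0.59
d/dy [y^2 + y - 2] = 2*y + 1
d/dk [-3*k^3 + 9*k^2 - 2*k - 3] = -9*k^2 + 18*k - 2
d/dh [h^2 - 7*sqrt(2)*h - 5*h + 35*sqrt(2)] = 2*h - 7*sqrt(2) - 5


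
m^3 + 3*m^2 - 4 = (m - 1)*(m + 2)^2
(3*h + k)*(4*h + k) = 12*h^2 + 7*h*k + k^2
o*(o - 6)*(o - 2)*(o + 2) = o^4 - 6*o^3 - 4*o^2 + 24*o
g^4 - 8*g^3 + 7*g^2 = g^2*(g - 7)*(g - 1)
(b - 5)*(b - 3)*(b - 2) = b^3 - 10*b^2 + 31*b - 30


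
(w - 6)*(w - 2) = w^2 - 8*w + 12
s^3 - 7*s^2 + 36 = (s - 6)*(s - 3)*(s + 2)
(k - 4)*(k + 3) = k^2 - k - 12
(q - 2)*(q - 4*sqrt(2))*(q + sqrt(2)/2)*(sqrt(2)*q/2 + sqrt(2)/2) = sqrt(2)*q^4/2 - 7*q^3/2 - sqrt(2)*q^3/2 - 3*sqrt(2)*q^2 + 7*q^2/2 + 2*sqrt(2)*q + 7*q + 4*sqrt(2)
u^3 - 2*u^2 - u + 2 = (u - 2)*(u - 1)*(u + 1)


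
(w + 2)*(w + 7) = w^2 + 9*w + 14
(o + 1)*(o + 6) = o^2 + 7*o + 6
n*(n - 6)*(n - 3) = n^3 - 9*n^2 + 18*n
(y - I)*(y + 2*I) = y^2 + I*y + 2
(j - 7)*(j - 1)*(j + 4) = j^3 - 4*j^2 - 25*j + 28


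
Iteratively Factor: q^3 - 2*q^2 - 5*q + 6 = (q + 2)*(q^2 - 4*q + 3) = (q - 3)*(q + 2)*(q - 1)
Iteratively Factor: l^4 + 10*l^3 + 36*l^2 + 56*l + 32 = (l + 2)*(l^3 + 8*l^2 + 20*l + 16) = (l + 2)*(l + 4)*(l^2 + 4*l + 4) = (l + 2)^2*(l + 4)*(l + 2)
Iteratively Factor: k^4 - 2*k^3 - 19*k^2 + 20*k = (k - 5)*(k^3 + 3*k^2 - 4*k) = k*(k - 5)*(k^2 + 3*k - 4) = k*(k - 5)*(k + 4)*(k - 1)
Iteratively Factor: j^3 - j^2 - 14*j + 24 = (j - 3)*(j^2 + 2*j - 8) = (j - 3)*(j - 2)*(j + 4)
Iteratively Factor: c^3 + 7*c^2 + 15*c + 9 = (c + 1)*(c^2 + 6*c + 9) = (c + 1)*(c + 3)*(c + 3)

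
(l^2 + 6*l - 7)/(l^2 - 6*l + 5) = (l + 7)/(l - 5)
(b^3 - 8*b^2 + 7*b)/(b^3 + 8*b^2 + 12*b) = (b^2 - 8*b + 7)/(b^2 + 8*b + 12)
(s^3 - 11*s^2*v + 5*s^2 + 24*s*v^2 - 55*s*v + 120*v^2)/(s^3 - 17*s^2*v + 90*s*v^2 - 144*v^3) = (s + 5)/(s - 6*v)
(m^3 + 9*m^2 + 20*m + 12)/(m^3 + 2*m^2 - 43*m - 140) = (m^3 + 9*m^2 + 20*m + 12)/(m^3 + 2*m^2 - 43*m - 140)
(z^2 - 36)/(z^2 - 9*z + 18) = (z + 6)/(z - 3)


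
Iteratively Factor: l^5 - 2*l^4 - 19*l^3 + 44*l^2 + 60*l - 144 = (l + 4)*(l^4 - 6*l^3 + 5*l^2 + 24*l - 36) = (l - 2)*(l + 4)*(l^3 - 4*l^2 - 3*l + 18) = (l - 2)*(l + 2)*(l + 4)*(l^2 - 6*l + 9) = (l - 3)*(l - 2)*(l + 2)*(l + 4)*(l - 3)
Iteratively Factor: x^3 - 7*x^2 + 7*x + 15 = (x + 1)*(x^2 - 8*x + 15) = (x - 5)*(x + 1)*(x - 3)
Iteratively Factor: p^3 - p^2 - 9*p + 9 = (p + 3)*(p^2 - 4*p + 3) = (p - 3)*(p + 3)*(p - 1)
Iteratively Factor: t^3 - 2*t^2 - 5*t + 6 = (t - 1)*(t^2 - t - 6) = (t - 1)*(t + 2)*(t - 3)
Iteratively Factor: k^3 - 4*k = (k)*(k^2 - 4) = k*(k + 2)*(k - 2)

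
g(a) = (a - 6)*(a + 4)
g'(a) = 2*a - 2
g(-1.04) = -20.84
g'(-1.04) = -4.08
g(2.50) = -22.75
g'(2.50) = 3.00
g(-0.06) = -23.88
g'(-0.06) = -2.12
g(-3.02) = -8.84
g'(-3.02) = -8.04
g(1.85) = -24.28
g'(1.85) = 1.70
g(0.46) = -24.71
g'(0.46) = -1.08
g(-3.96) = -0.40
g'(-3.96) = -9.92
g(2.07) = -23.86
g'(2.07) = 2.14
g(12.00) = 96.00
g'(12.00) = 22.00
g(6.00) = 0.00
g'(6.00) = 10.00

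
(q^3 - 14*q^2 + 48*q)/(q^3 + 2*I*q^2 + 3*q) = (q^2 - 14*q + 48)/(q^2 + 2*I*q + 3)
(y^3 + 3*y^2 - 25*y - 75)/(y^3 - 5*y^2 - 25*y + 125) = (y + 3)/(y - 5)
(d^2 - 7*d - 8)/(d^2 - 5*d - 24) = (d + 1)/(d + 3)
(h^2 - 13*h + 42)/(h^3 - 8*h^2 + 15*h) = (h^2 - 13*h + 42)/(h*(h^2 - 8*h + 15))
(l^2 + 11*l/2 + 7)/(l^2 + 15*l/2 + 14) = (l + 2)/(l + 4)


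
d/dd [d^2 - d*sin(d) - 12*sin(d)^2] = -d*cos(d) + 2*d - sin(d) - 12*sin(2*d)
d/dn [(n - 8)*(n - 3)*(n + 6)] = 3*n^2 - 10*n - 42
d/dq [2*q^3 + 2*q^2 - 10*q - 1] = 6*q^2 + 4*q - 10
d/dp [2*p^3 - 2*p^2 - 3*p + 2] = 6*p^2 - 4*p - 3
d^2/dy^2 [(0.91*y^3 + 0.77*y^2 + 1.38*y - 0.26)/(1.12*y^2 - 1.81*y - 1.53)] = (4.44089209850063e-15*y^4 + 15.665286*y^3 + 21.080346*y^2 + 30.132354*y - 6.632926)/(1.404928*y^6 - 6.811392*y^5 + 5.25*y^4 + 12.679955*y^3 - 7.171875*y^2 - 12.711087*y - 3.581577)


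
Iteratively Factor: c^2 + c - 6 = (c + 3)*(c - 2)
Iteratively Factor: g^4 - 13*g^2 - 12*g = (g - 4)*(g^3 + 4*g^2 + 3*g) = g*(g - 4)*(g^2 + 4*g + 3) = g*(g - 4)*(g + 1)*(g + 3)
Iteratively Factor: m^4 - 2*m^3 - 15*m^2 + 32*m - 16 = (m + 4)*(m^3 - 6*m^2 + 9*m - 4) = (m - 4)*(m + 4)*(m^2 - 2*m + 1) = (m - 4)*(m - 1)*(m + 4)*(m - 1)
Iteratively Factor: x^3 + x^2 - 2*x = (x + 2)*(x^2 - x) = x*(x + 2)*(x - 1)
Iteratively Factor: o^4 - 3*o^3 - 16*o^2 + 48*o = (o - 4)*(o^3 + o^2 - 12*o) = (o - 4)*(o + 4)*(o^2 - 3*o) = (o - 4)*(o - 3)*(o + 4)*(o)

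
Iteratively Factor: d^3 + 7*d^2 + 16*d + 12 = (d + 2)*(d^2 + 5*d + 6) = (d + 2)^2*(d + 3)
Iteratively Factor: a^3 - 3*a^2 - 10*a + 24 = (a - 2)*(a^2 - a - 12) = (a - 4)*(a - 2)*(a + 3)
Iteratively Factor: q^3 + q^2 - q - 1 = (q - 1)*(q^2 + 2*q + 1) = (q - 1)*(q + 1)*(q + 1)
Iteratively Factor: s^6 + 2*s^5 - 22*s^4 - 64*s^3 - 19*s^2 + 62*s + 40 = (s - 5)*(s^5 + 7*s^4 + 13*s^3 + s^2 - 14*s - 8) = (s - 5)*(s + 4)*(s^4 + 3*s^3 + s^2 - 3*s - 2) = (s - 5)*(s + 1)*(s + 4)*(s^3 + 2*s^2 - s - 2) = (s - 5)*(s + 1)*(s + 2)*(s + 4)*(s^2 - 1) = (s - 5)*(s + 1)^2*(s + 2)*(s + 4)*(s - 1)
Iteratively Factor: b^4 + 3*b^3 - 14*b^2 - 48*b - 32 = (b - 4)*(b^3 + 7*b^2 + 14*b + 8) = (b - 4)*(b + 4)*(b^2 + 3*b + 2) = (b - 4)*(b + 1)*(b + 4)*(b + 2)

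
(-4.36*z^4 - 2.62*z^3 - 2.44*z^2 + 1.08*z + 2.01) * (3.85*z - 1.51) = -16.786*z^5 - 3.5034*z^4 - 5.4378*z^3 + 7.8424*z^2 + 6.1077*z - 3.0351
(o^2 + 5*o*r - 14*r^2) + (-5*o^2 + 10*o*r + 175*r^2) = -4*o^2 + 15*o*r + 161*r^2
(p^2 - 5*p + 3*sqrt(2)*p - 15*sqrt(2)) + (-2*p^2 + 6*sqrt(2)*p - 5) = -p^2 - 5*p + 9*sqrt(2)*p - 15*sqrt(2) - 5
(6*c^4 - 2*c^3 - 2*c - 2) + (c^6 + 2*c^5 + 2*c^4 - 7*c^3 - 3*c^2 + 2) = c^6 + 2*c^5 + 8*c^4 - 9*c^3 - 3*c^2 - 2*c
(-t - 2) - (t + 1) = -2*t - 3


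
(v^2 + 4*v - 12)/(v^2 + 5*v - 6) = (v - 2)/(v - 1)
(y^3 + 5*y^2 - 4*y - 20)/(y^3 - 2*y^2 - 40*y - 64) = (y^2 + 3*y - 10)/(y^2 - 4*y - 32)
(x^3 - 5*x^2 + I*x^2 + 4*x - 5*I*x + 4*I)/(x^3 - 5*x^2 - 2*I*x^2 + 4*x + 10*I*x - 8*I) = (x + I)/(x - 2*I)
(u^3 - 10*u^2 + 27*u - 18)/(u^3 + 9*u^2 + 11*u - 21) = (u^2 - 9*u + 18)/(u^2 + 10*u + 21)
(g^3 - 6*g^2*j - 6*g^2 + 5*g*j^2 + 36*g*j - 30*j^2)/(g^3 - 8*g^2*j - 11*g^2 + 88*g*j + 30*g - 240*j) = (g^2 - 6*g*j + 5*j^2)/(g^2 - 8*g*j - 5*g + 40*j)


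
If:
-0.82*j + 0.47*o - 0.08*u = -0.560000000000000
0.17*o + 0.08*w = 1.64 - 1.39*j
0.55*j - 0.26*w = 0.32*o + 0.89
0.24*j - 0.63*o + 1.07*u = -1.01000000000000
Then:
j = 1.19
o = 0.76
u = -0.76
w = -1.83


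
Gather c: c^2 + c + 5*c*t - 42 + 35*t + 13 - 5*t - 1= c^2 + c*(5*t + 1) + 30*t - 30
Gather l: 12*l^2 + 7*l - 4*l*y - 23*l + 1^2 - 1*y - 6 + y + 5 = 12*l^2 + l*(-4*y - 16)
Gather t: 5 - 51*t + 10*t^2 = 10*t^2 - 51*t + 5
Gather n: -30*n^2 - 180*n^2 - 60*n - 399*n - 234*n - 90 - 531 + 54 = -210*n^2 - 693*n - 567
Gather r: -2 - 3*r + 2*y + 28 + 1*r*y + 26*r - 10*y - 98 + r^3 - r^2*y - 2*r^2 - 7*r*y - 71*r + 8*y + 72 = r^3 + r^2*(-y - 2) + r*(-6*y - 48)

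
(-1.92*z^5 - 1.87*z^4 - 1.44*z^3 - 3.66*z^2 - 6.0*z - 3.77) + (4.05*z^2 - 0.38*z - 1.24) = -1.92*z^5 - 1.87*z^4 - 1.44*z^3 + 0.39*z^2 - 6.38*z - 5.01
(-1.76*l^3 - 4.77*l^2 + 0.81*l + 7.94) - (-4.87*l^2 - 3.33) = -1.76*l^3 + 0.100000000000001*l^2 + 0.81*l + 11.27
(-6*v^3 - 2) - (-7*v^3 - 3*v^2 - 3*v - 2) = v^3 + 3*v^2 + 3*v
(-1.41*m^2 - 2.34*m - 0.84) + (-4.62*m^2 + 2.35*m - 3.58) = -6.03*m^2 + 0.0100000000000002*m - 4.42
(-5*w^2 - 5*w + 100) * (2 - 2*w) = 10*w^3 - 210*w + 200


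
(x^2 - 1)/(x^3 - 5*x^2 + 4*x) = (x + 1)/(x*(x - 4))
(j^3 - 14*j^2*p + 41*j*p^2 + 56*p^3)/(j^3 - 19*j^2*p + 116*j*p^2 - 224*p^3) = (-j - p)/(-j + 4*p)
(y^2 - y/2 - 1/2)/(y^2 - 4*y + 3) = (y + 1/2)/(y - 3)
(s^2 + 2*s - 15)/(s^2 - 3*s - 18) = (-s^2 - 2*s + 15)/(-s^2 + 3*s + 18)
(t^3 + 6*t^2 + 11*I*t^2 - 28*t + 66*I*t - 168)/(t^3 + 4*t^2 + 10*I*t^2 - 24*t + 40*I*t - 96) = (t^2 + t*(6 + 7*I) + 42*I)/(t^2 + t*(4 + 6*I) + 24*I)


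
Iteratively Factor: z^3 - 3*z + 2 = (z - 1)*(z^2 + z - 2) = (z - 1)^2*(z + 2)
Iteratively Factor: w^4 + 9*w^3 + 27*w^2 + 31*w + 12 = (w + 4)*(w^3 + 5*w^2 + 7*w + 3) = (w + 1)*(w + 4)*(w^2 + 4*w + 3) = (w + 1)*(w + 3)*(w + 4)*(w + 1)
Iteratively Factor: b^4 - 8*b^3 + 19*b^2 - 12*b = (b)*(b^3 - 8*b^2 + 19*b - 12) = b*(b - 1)*(b^2 - 7*b + 12) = b*(b - 3)*(b - 1)*(b - 4)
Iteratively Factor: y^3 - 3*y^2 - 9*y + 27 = (y - 3)*(y^2 - 9) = (y - 3)*(y + 3)*(y - 3)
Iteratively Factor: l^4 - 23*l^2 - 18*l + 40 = (l + 4)*(l^3 - 4*l^2 - 7*l + 10) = (l + 2)*(l + 4)*(l^2 - 6*l + 5) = (l - 5)*(l + 2)*(l + 4)*(l - 1)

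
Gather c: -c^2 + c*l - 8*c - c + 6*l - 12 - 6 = -c^2 + c*(l - 9) + 6*l - 18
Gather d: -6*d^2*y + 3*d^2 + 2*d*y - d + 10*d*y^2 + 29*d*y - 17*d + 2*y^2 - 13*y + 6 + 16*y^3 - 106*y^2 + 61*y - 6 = d^2*(3 - 6*y) + d*(10*y^2 + 31*y - 18) + 16*y^3 - 104*y^2 + 48*y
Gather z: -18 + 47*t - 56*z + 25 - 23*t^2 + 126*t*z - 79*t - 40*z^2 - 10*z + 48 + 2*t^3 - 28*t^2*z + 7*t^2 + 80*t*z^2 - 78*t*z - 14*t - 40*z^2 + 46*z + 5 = 2*t^3 - 16*t^2 - 46*t + z^2*(80*t - 80) + z*(-28*t^2 + 48*t - 20) + 60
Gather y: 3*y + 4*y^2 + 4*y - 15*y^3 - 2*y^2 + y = -15*y^3 + 2*y^2 + 8*y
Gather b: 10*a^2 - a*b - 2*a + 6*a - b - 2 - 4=10*a^2 + 4*a + b*(-a - 1) - 6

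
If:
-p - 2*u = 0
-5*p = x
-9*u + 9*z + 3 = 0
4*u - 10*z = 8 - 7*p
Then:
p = 7/15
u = -7/30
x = -7/3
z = -17/30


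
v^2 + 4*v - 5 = (v - 1)*(v + 5)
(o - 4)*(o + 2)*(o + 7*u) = o^3 + 7*o^2*u - 2*o^2 - 14*o*u - 8*o - 56*u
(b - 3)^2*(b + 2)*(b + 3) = b^4 - b^3 - 15*b^2 + 9*b + 54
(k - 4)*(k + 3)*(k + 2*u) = k^3 + 2*k^2*u - k^2 - 2*k*u - 12*k - 24*u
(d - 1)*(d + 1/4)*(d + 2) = d^3 + 5*d^2/4 - 7*d/4 - 1/2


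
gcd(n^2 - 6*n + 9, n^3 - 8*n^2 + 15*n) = n - 3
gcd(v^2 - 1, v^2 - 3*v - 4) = v + 1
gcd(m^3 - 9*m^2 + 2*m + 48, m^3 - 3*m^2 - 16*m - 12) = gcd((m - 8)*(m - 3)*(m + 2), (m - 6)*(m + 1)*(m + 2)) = m + 2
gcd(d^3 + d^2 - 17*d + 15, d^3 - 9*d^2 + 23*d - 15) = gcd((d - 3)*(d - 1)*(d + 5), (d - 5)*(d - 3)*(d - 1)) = d^2 - 4*d + 3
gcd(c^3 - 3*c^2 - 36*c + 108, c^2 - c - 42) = c + 6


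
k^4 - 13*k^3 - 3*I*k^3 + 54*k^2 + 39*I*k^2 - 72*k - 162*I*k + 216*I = (k - 6)*(k - 4)*(k - 3)*(k - 3*I)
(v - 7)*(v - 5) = v^2 - 12*v + 35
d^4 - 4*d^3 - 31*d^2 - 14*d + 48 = (d - 8)*(d - 1)*(d + 2)*(d + 3)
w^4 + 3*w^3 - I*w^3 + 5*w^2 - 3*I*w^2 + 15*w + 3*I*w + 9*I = (w + 3)*(w - 3*I)*(w + I)^2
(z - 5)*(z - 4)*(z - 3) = z^3 - 12*z^2 + 47*z - 60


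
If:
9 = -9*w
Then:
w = -1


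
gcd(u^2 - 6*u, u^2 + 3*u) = u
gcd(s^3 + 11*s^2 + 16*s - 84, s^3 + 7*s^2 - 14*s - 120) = s + 6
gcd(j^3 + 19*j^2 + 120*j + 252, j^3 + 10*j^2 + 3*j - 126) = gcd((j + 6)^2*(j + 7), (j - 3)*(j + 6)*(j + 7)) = j^2 + 13*j + 42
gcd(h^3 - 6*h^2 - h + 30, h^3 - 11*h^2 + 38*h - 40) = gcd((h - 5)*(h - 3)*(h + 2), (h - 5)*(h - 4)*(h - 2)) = h - 5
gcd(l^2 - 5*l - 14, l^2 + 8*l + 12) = l + 2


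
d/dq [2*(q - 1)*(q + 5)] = 4*q + 8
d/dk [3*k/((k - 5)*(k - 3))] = 3*(15 - k^2)/(k^4 - 16*k^3 + 94*k^2 - 240*k + 225)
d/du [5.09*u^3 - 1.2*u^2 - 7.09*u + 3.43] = 15.27*u^2 - 2.4*u - 7.09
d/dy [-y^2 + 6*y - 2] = 6 - 2*y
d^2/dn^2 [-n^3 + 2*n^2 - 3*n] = 4 - 6*n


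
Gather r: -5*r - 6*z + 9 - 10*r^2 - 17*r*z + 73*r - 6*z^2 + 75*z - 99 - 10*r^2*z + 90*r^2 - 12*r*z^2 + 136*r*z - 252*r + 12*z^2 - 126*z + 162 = r^2*(80 - 10*z) + r*(-12*z^2 + 119*z - 184) + 6*z^2 - 57*z + 72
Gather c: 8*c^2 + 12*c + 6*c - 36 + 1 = 8*c^2 + 18*c - 35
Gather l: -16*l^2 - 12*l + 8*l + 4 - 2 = -16*l^2 - 4*l + 2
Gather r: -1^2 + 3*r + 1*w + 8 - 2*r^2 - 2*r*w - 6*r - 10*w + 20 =-2*r^2 + r*(-2*w - 3) - 9*w + 27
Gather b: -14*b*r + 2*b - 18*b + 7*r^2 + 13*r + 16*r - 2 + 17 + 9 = b*(-14*r - 16) + 7*r^2 + 29*r + 24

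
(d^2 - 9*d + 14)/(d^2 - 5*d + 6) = (d - 7)/(d - 3)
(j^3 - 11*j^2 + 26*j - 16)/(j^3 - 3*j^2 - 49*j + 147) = (j^3 - 11*j^2 + 26*j - 16)/(j^3 - 3*j^2 - 49*j + 147)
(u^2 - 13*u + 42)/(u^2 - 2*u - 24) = (u - 7)/(u + 4)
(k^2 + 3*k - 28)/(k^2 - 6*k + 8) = (k + 7)/(k - 2)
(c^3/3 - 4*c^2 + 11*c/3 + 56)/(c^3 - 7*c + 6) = (c^2 - 15*c + 56)/(3*(c^2 - 3*c + 2))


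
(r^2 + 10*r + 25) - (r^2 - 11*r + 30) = 21*r - 5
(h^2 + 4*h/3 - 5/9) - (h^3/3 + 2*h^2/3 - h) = -h^3/3 + h^2/3 + 7*h/3 - 5/9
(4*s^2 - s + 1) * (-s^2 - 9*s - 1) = -4*s^4 - 35*s^3 + 4*s^2 - 8*s - 1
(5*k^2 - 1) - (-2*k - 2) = 5*k^2 + 2*k + 1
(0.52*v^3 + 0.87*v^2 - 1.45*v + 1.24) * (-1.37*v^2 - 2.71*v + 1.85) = -0.7124*v^5 - 2.6011*v^4 + 0.5908*v^3 + 3.8402*v^2 - 6.0429*v + 2.294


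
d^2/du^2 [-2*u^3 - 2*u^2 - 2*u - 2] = -12*u - 4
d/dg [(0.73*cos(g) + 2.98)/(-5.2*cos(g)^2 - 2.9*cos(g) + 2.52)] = (3.796*sin(g)^2 - 30.992*cos(g) - 14.2776)*sin(g)/(5.2*cos(g)^2 + 2.9*cos(g) - 2.52)^2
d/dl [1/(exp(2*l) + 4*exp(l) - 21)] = 2*(-exp(l) - 2)*exp(l)/(exp(2*l) + 4*exp(l) - 21)^2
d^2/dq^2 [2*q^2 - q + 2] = 4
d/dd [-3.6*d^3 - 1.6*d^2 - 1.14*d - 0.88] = -10.8*d^2 - 3.2*d - 1.14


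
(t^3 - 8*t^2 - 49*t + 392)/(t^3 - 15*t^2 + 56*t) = (t + 7)/t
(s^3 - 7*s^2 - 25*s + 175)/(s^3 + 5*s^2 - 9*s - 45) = (s^2 - 12*s + 35)/(s^2 - 9)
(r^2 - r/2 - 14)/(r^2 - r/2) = (2*r^2 - r - 28)/(r*(2*r - 1))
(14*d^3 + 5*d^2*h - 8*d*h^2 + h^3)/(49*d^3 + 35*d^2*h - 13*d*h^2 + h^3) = (2*d - h)/(7*d - h)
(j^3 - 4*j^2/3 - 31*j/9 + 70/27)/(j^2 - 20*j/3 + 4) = (9*j^2 - 6*j - 35)/(9*(j - 6))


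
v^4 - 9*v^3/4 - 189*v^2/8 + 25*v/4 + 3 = (v - 6)*(v - 1/2)*(v + 1/4)*(v + 4)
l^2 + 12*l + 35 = (l + 5)*(l + 7)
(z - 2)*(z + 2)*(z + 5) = z^3 + 5*z^2 - 4*z - 20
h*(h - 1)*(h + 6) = h^3 + 5*h^2 - 6*h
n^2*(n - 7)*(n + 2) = n^4 - 5*n^3 - 14*n^2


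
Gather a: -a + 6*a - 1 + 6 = 5*a + 5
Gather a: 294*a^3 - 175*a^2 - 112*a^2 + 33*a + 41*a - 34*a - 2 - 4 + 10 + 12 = 294*a^3 - 287*a^2 + 40*a + 16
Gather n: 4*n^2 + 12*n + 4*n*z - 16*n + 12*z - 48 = 4*n^2 + n*(4*z - 4) + 12*z - 48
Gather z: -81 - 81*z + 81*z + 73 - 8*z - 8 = -8*z - 16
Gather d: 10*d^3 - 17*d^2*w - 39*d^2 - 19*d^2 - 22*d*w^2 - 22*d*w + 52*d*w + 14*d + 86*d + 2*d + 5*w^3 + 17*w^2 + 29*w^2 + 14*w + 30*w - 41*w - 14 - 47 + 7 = 10*d^3 + d^2*(-17*w - 58) + d*(-22*w^2 + 30*w + 102) + 5*w^3 + 46*w^2 + 3*w - 54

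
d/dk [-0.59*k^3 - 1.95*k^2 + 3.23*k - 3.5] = -1.77*k^2 - 3.9*k + 3.23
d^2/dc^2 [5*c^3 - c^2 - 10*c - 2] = 30*c - 2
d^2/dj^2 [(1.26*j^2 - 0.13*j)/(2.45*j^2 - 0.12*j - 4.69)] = (7.105427357601e-15*j^4 - 0.81977*j^3 + 86.86818*j^2 - 8.96259*j + 55.5765)/(14.706125*j^6 - 2.1609*j^5 - 84.349335*j^4 + 8.271432*j^3 + 161.468727*j^2 - 7.918596*j - 103.161709)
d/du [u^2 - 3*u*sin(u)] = -3*u*cos(u) + 2*u - 3*sin(u)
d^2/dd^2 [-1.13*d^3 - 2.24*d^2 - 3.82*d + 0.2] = -6.78*d - 4.48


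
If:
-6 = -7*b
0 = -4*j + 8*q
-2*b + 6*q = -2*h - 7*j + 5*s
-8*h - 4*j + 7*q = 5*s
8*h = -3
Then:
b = 6/7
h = -3/8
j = 51/98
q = 51/196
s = 537/980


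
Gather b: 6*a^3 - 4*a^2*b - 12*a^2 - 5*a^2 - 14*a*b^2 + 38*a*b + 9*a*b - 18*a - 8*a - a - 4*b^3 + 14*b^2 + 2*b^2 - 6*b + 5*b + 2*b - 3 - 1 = 6*a^3 - 17*a^2 - 27*a - 4*b^3 + b^2*(16 - 14*a) + b*(-4*a^2 + 47*a + 1) - 4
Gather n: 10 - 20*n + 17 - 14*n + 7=34 - 34*n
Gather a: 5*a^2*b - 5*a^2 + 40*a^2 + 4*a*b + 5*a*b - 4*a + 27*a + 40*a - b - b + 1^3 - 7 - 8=a^2*(5*b + 35) + a*(9*b + 63) - 2*b - 14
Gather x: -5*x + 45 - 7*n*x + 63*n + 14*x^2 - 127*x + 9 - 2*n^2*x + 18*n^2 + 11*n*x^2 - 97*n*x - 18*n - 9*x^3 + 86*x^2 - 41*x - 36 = 18*n^2 + 45*n - 9*x^3 + x^2*(11*n + 100) + x*(-2*n^2 - 104*n - 173) + 18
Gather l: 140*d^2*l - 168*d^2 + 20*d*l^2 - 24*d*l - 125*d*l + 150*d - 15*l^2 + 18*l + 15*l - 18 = -168*d^2 + 150*d + l^2*(20*d - 15) + l*(140*d^2 - 149*d + 33) - 18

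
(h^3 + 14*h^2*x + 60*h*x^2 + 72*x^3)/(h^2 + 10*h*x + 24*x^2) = (h^2 + 8*h*x + 12*x^2)/(h + 4*x)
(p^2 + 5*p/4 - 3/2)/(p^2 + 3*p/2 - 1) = (4*p - 3)/(2*(2*p - 1))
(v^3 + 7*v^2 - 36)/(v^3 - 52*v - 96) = (v^2 + v - 6)/(v^2 - 6*v - 16)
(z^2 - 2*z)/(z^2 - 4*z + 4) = z/(z - 2)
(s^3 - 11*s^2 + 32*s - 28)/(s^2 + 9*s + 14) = (s^3 - 11*s^2 + 32*s - 28)/(s^2 + 9*s + 14)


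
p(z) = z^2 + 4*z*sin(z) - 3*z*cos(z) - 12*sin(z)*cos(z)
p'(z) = 3*z*sin(z) + 4*z*cos(z) + 2*z + 12*sin(z)^2 + 4*sin(z) - 12*cos(z)^2 - 3*cos(z)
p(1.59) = 9.21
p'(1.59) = 23.88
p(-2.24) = 2.04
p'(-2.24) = 7.84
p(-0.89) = 11.11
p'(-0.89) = -4.45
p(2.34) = 23.08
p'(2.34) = 8.56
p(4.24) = 3.80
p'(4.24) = -5.73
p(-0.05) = 0.76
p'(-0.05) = -15.43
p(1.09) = -1.38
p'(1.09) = 16.12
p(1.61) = 9.69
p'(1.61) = 23.87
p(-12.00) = 143.19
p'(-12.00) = -89.30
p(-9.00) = 66.73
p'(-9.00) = 19.09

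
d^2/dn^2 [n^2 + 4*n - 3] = 2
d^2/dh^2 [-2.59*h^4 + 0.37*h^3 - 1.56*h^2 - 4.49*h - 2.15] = -31.08*h^2 + 2.22*h - 3.12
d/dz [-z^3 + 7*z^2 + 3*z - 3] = -3*z^2 + 14*z + 3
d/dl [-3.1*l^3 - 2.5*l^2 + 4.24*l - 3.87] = -9.3*l^2 - 5.0*l + 4.24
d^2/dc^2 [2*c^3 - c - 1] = 12*c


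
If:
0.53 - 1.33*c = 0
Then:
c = 0.40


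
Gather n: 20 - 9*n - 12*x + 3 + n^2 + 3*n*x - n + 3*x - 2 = n^2 + n*(3*x - 10) - 9*x + 21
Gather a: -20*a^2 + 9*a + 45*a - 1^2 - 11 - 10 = -20*a^2 + 54*a - 22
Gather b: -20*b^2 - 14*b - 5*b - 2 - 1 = -20*b^2 - 19*b - 3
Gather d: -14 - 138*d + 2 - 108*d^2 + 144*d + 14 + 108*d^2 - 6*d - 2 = 0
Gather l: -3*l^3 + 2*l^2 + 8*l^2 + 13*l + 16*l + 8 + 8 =-3*l^3 + 10*l^2 + 29*l + 16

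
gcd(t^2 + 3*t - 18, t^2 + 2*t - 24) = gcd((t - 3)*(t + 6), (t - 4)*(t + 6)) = t + 6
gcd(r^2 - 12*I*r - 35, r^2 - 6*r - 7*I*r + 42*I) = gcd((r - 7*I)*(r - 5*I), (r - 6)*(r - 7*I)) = r - 7*I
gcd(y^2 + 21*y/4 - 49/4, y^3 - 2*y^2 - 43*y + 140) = y + 7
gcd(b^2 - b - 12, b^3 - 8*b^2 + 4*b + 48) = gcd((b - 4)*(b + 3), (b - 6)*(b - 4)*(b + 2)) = b - 4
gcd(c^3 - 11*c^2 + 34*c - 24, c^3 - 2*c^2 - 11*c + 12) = c^2 - 5*c + 4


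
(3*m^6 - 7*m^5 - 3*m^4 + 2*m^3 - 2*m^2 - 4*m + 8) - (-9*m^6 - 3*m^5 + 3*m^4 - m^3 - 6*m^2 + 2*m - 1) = 12*m^6 - 4*m^5 - 6*m^4 + 3*m^3 + 4*m^2 - 6*m + 9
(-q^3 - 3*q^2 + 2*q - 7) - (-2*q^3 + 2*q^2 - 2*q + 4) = q^3 - 5*q^2 + 4*q - 11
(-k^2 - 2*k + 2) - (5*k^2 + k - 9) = -6*k^2 - 3*k + 11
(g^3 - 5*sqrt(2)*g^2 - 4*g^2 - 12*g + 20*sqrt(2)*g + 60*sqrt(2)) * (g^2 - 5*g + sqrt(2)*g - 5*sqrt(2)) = g^5 - 9*g^4 - 4*sqrt(2)*g^4 - 2*g^3 + 36*sqrt(2)*g^3 - 32*sqrt(2)*g^2 + 150*g^2 - 240*sqrt(2)*g - 80*g - 600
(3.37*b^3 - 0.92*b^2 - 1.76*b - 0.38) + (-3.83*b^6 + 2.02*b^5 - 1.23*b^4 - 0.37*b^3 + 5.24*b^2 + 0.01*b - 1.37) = -3.83*b^6 + 2.02*b^5 - 1.23*b^4 + 3.0*b^3 + 4.32*b^2 - 1.75*b - 1.75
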